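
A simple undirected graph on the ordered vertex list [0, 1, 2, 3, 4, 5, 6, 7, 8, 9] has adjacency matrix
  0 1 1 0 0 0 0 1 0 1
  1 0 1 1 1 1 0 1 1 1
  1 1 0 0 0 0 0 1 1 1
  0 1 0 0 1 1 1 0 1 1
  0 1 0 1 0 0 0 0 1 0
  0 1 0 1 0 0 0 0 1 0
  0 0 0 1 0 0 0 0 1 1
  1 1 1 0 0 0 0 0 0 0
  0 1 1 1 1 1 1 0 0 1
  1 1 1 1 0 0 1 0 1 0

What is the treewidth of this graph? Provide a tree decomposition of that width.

Every bag has size at most 4, so the width is 4 − 1 = 3 and tw(G) ≤ 3. Conversely, {0, 1, 2, 9} is a clique of size 4, and the vertices of any clique must share a bag in every tree decomposition; so some bag has ≥ 4 vertices and tw(G) ≥ 3. Therefore the treewidth is 3.

Treewidth 3.
One optimal decomposition is:
Bags: B1 = {1, 3, 8, 9}  B2 = {1, 2, 8, 9}  B3 = {1, 3, 4, 8}  B4 = {0, 1, 2, 9}  B5 = {0, 1, 2, 7}  B6 = {1, 3, 5, 8}  B7 = {3, 6, 8, 9}
Tree: B1–B2, B1–B3, B2–B4, B4–B5, B1–B6, B1–B7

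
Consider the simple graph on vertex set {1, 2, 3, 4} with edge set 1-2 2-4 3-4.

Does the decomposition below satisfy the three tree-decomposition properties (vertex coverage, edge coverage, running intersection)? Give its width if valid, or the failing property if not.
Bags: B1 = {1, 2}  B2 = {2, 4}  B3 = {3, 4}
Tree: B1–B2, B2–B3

Vertex coverage: the bags together contain {1, 2, 3, 4}, the full vertex set. Edge coverage: each edge of G has both endpoints in at least one bag. Running intersection: for every vertex, the bags containing it form a connected subtree. All three properties hold, so this is a valid tree decomposition of width max|bag| − 1 = 1, and hence tw(G) ≤ 1.

Yes; width 1.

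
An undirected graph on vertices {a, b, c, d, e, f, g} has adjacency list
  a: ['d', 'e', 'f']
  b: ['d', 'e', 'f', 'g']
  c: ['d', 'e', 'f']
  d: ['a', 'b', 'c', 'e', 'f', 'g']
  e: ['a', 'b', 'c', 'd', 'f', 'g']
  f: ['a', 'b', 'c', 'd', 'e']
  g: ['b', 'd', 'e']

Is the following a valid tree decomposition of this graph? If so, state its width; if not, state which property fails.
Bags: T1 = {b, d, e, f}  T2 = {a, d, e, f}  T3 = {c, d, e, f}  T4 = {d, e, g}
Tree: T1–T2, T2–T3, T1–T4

No — edge (b,g) lies in no bag.

A tree decomposition must satisfy three properties: every vertex lies in some bag; for every edge, both endpoints lie together in some bag; and for every vertex, the bags containing it form a connected subtree. Here edge (b,g) lies in no bag, so the decomposition is invalid.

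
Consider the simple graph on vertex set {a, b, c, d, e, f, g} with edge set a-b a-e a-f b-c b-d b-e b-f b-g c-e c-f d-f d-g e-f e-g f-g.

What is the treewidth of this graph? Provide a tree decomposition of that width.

Treewidth 3.
One such decomposition:
Bags: B1 = {b, c, e, f}  B2 = {a, b, e, f}  B3 = {b, e, f, g}  B4 = {b, d, f, g}
Tree: B1–B2, B1–B3, B3–B4

Each bag holds 4 vertices, so the decomposition has width 3, which upper-bounds the treewidth. On the other hand G contains the 4-clique {b, d, f, g}. A clique must lie in a single bag of any decomposition, so no decomposition can have width below 3. Therefore the treewidth is 3.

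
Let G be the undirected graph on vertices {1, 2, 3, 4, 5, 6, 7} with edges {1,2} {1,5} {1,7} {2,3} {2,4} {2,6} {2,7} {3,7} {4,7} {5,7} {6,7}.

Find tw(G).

A width-2 tree decomposition is:
Bags: B1 = {1, 2, 7}  B2 = {2, 6, 7}  B3 = {1, 5, 7}  B4 = {2, 3, 7}  B5 = {2, 4, 7}
Tree: B1–B2, B1–B3, B1–B4, B2–B5
The largest bag has 3 vertices, giving width 2; this decomposition certifies tw(G) ≤ 2. On the other hand G contains the 3-clique {1, 2, 7}. A clique must lie in a single bag of any decomposition, so no decomposition can have width below 2. Therefore the treewidth is 2.

2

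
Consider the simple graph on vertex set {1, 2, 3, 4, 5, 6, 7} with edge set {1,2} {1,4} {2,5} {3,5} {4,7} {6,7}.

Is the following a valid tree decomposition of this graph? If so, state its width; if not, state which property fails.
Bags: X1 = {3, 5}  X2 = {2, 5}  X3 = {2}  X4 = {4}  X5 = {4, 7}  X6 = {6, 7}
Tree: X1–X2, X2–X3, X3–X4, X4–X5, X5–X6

A tree decomposition must satisfy three properties: every vertex lies in some bag; for every edge, both endpoints lie together in some bag; and for every vertex, the bags containing it form a connected subtree. Here vertex 1 appears in no bag, so the decomposition is invalid.

No — vertex 1 appears in no bag.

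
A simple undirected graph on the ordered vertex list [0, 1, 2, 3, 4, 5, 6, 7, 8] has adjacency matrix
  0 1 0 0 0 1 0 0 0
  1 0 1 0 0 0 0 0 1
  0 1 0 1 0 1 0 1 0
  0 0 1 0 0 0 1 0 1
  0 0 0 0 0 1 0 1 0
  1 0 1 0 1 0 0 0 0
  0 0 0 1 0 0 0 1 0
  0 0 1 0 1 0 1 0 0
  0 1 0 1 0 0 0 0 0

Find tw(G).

3

A width-3 tree decomposition is:
Bags: B1 = {1, 3, 6, 8}  B2 = {1, 2, 3, 6}  B3 = {1, 2, 6, 7}  B4 = {0, 1, 2, 7}  B5 = {0, 2, 5, 7}  B6 = {0, 4, 5, 7}
Tree: B1–B2, B2–B3, B3–B4, B4–B5, B5–B6
The largest bag has 4 vertices, giving width 3; this decomposition certifies tw(G) ≤ 3. For the lower bound: the 4 vertex sets {3,6,8}, {1}, {2}, {0,4,5,7} are disjoint, each induces a connected subgraph, and every pair is joined by at least one edge of G. Contracting each set to a single vertex therefore yields K_{4} as a minor, and since treewidth is minor-monotone, tw(G) ≥ tw(K_{4}) = 3. The upper and lower bounds meet at 3, so that is the treewidth.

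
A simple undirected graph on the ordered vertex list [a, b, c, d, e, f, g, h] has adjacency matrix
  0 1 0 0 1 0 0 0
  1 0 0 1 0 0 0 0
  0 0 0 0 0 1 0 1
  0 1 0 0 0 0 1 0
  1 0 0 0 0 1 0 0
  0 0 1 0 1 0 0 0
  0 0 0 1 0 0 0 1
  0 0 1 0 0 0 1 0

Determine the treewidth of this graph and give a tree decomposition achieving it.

The largest bag has 3 vertices, giving width 2; this decomposition certifies tw(G) ≤ 2. Since f–c–h–g–d–b–a–e–f is a cycle in G, G is not acyclic. Forests are exactly the graphs of treewidth ≤ 1, so tw(G) ≥ 2. Combining the bounds, tw(G) = 2.

Treewidth 2.
One such decomposition:
Bags: B1 = {c, f, h}  B2 = {f, g, h}  B3 = {d, f, g}  B4 = {b, d, f}  B5 = {a, b, f}  B6 = {a, e, f}
Tree: B1–B2, B2–B3, B3–B4, B4–B5, B5–B6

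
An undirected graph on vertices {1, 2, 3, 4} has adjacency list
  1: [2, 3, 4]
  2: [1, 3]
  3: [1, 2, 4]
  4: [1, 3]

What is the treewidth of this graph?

2

A width-2 tree decomposition is:
Bags: B1 = {1, 3, 4}  B2 = {1, 2, 3}
Tree: B1–B2
Every bag has size at most 3, so the width is 3 − 1 = 2 and tw(G) ≤ 2. Conversely, {1, 2, 3} is a clique of size 3, and the vertices of any clique must share a bag in every tree decomposition; so some bag has ≥ 3 vertices and tw(G) ≥ 2. Hence tw(G) = 2 exactly.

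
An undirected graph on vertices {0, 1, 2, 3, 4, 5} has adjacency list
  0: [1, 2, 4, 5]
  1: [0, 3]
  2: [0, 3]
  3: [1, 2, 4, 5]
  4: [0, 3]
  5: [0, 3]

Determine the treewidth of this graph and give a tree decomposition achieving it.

The largest bag has 3 vertices, giving width 2; this decomposition certifies tw(G) ≤ 2. For the lower bound, G contains the cycle 2–3–4–0–2, so G is not a forest; only forests have treewidth ≤ 1, hence tw(G) ≥ 2. Therefore the treewidth is 2.

Treewidth 2.
One such decomposition:
Bags: B1 = {0, 2, 3}  B2 = {0, 3, 4}  B3 = {0, 1, 3}  B4 = {0, 3, 5}
Tree: B1–B2, B2–B3, B3–B4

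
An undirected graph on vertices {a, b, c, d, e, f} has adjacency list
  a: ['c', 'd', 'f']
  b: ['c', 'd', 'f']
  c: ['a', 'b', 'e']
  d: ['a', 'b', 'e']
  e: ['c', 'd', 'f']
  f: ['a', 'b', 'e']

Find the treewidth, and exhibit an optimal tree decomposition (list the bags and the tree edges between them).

Treewidth 3.
Bags: B1 = {a, c, d, f}  B2 = {b, c, d, f}  B3 = {c, d, e, f}
Tree: B1–B2, B2–B3

Each bag holds 4 vertices, so the decomposition has width 3, which upper-bounds the treewidth. For the lower bound: the 4 vertex sets {a,d}, {b,f}, {c}, {e} are disjoint, each induces a connected subgraph, and every pair is joined by at least one edge of G. Contracting each set to a single vertex therefore yields K_{4} as a minor, and since treewidth is minor-monotone, tw(G) ≥ tw(K_{4}) = 3. Hence tw(G) = 3 exactly.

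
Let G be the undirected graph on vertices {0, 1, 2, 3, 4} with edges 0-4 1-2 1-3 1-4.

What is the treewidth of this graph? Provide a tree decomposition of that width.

Every bag has size at most 2, so the width is 2 − 1 = 1 and tw(G) ≤ 1. G has an edge, so its treewidth is at least 1. The upper and lower bounds meet at 1, so that is the treewidth.

Treewidth 1.
Bags: B1 = {1, 4}  B2 = {1, 2}  B3 = {1, 3}  B4 = {0, 4}
Tree: B1–B2, B1–B3, B1–B4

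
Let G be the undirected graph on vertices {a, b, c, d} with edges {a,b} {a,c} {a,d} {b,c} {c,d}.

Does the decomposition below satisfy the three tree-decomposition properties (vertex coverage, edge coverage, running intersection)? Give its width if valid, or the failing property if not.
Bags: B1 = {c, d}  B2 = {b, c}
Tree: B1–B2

No — vertex a appears in no bag.

A tree decomposition must satisfy three properties: every vertex lies in some bag; for every edge, both endpoints lie together in some bag; and for every vertex, the bags containing it form a connected subtree. Here vertex a appears in no bag, so the decomposition is invalid.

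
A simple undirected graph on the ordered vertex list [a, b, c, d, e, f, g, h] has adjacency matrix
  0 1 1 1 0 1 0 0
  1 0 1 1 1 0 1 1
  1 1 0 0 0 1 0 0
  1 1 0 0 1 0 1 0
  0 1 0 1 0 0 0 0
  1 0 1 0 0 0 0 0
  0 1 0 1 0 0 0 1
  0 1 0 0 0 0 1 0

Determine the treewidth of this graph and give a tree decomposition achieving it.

Treewidth 2.
One such decomposition:
Bags: B1 = {b, d, g}  B2 = {b, g, h}  B3 = {a, b, d}  B4 = {b, d, e}  B5 = {a, b, c}  B6 = {a, c, f}
Tree: B1–B2, B1–B3, B3–B4, B3–B5, B5–B6

Each bag holds 3 vertices, so the decomposition has width 2, which upper-bounds the treewidth. For the lower bound, the 3 vertices {a, c, f} are pairwise adjacent, and any tree decomposition puts a clique entirely inside one bag — forcing width ≥ 2. Hence tw(G) = 2 exactly.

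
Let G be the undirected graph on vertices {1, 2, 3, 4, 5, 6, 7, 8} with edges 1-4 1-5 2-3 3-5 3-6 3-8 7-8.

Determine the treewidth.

1

A width-1 tree decomposition is:
Bags: B1 = {3, 8}  B2 = {2, 3}  B3 = {3, 5}  B4 = {1, 5}  B5 = {7, 8}  B6 = {3, 6}  B7 = {1, 4}
Tree: B1–B2, B1–B3, B3–B4, B1–B5, B3–B6, B4–B7
Every bag has size at most 2, so the width is 2 − 1 = 1 and tw(G) ≤ 1. Since G has at least one edge (e.g. 3–8), it is not an edgeless graph, so tw(G) ≥ 1. Combining the bounds, tw(G) = 1.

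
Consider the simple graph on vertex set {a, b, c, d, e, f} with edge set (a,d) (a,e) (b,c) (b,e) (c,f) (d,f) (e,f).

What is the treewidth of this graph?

A width-2 tree decomposition is:
Bags: B1 = {a, d, e}  B2 = {d, e, f}  B3 = {b, e, f}  B4 = {b, c, f}
Tree: B1–B2, B2–B3, B3–B4
Each bag holds 3 vertices, so the decomposition has width 2, which upper-bounds the treewidth. Since a–d–f–e–a is a cycle in G, G is not acyclic. Forests are exactly the graphs of treewidth ≤ 1, so tw(G) ≥ 2. Hence tw(G) = 2 exactly.

2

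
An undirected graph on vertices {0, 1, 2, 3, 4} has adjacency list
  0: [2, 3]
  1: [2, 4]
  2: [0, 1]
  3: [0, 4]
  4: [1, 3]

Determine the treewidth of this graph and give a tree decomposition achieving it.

Treewidth 2.
Bags: B1 = {1, 3, 4}  B2 = {1, 2, 3}  B3 = {0, 2, 3}
Tree: B1–B2, B2–B3

Each bag holds 3 vertices, so the decomposition has width 2, which upper-bounds the treewidth. Since 3–4–1–2–0–3 is a cycle in G, G is not acyclic. Forests are exactly the graphs of treewidth ≤ 1, so tw(G) ≥ 2. The upper and lower bounds meet at 2, so that is the treewidth.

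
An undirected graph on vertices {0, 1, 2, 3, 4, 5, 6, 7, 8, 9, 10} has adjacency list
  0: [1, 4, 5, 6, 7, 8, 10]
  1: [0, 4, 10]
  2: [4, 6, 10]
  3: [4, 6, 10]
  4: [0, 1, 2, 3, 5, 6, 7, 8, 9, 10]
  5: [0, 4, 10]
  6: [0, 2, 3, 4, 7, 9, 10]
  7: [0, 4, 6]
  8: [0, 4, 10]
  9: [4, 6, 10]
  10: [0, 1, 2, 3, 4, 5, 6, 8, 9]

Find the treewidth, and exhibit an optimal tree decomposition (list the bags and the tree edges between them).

Treewidth 3.
One optimal decomposition is:
Bags: B1 = {0, 4, 6, 10}  B2 = {0, 1, 4, 10}  B3 = {3, 4, 6, 10}  B4 = {0, 4, 5, 10}  B5 = {4, 6, 9, 10}  B6 = {0, 4, 8, 10}  B7 = {0, 4, 6, 7}  B8 = {2, 4, 6, 10}
Tree: B1–B2, B1–B3, B2–B4, B3–B5, B4–B6, B1–B7, B1–B8

The largest bag has 4 vertices, giving width 3; this decomposition certifies tw(G) ≤ 3. Conversely, {0, 4, 8, 10} is a clique of size 4, and the vertices of any clique must share a bag in every tree decomposition; so some bag has ≥ 4 vertices and tw(G) ≥ 3. Therefore the treewidth is 3.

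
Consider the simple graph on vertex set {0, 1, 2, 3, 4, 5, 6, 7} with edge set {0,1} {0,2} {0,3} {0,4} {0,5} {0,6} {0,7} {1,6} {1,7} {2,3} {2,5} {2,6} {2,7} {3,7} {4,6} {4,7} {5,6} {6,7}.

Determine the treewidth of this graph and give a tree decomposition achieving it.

Each bag holds 4 vertices, so the decomposition has width 3, which upper-bounds the treewidth. Conversely, {0, 2, 3, 7} is a clique of size 4, and the vertices of any clique must share a bag in every tree decomposition; so some bag has ≥ 4 vertices and tw(G) ≥ 3. Therefore the treewidth is 3.

Treewidth 3.
One optimal decomposition is:
Bags: B1 = {0, 2, 6, 7}  B2 = {0, 2, 3, 7}  B3 = {0, 4, 6, 7}  B4 = {0, 1, 6, 7}  B5 = {0, 2, 5, 6}
Tree: B1–B2, B1–B3, B1–B4, B1–B5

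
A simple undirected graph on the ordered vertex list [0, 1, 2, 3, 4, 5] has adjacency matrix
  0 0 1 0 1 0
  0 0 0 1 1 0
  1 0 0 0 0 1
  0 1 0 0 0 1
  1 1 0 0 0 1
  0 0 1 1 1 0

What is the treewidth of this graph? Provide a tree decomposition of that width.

The largest bag has 3 vertices, giving width 2; this decomposition certifies tw(G) ≤ 2. For the lower bound, G contains the cycle 0–2–5–4–0, so G is not a forest; only forests have treewidth ≤ 1, hence tw(G) ≥ 2. The upper and lower bounds meet at 2, so that is the treewidth.

Treewidth 2.
One optimal decomposition is:
Bags: B1 = {0, 2, 4}  B2 = {2, 4, 5}  B3 = {1, 4, 5}  B4 = {1, 3, 5}
Tree: B1–B2, B2–B3, B3–B4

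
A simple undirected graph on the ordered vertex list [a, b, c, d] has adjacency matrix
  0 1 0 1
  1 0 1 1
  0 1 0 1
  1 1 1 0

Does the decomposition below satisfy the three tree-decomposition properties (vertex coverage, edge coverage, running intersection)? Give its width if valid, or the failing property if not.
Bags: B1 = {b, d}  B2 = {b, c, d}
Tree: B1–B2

A tree decomposition must satisfy three properties: every vertex lies in some bag; for every edge, both endpoints lie together in some bag; and for every vertex, the bags containing it form a connected subtree. Here vertex a appears in no bag, so the decomposition is invalid.

No — vertex a appears in no bag.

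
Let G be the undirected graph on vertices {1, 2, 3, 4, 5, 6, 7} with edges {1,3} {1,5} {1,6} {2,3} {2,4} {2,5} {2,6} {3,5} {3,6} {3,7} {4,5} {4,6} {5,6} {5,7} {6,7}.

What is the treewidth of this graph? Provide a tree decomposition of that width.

Treewidth 3.
One such decomposition:
Bags: B1 = {1, 3, 5, 6}  B2 = {3, 5, 6, 7}  B3 = {2, 3, 5, 6}  B4 = {2, 4, 5, 6}
Tree: B1–B2, B1–B3, B3–B4

Every bag has size at most 4, so the width is 4 − 1 = 3 and tw(G) ≤ 3. For the lower bound, the 4 vertices {1, 3, 5, 6} are pairwise adjacent, and any tree decomposition puts a clique entirely inside one bag — forcing width ≥ 3. Therefore the treewidth is 3.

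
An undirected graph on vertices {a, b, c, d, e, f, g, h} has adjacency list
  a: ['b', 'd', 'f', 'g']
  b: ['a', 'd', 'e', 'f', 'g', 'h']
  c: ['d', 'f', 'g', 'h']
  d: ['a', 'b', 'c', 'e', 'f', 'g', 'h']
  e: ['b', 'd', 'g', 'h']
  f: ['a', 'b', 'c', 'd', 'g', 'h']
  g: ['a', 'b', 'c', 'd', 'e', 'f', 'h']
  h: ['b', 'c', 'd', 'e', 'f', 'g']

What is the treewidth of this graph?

A width-4 tree decomposition is:
Bags: B1 = {b, d, e, g, h}  B2 = {b, d, f, g, h}  B3 = {a, b, d, f, g}  B4 = {c, d, f, g, h}
Tree: B1–B2, B2–B3, B2–B4
Each bag holds 5 vertices, so the decomposition has width 4, which upper-bounds the treewidth. Conversely, {b, d, e, g, h} is a clique of size 5, and the vertices of any clique must share a bag in every tree decomposition; so some bag has ≥ 5 vertices and tw(G) ≥ 4. The upper and lower bounds meet at 4, so that is the treewidth.

4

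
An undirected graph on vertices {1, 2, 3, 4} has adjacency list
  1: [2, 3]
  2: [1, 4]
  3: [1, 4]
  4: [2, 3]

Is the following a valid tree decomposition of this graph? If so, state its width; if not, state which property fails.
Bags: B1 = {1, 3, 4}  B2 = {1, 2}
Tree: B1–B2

A tree decomposition must satisfy three properties: every vertex lies in some bag; for every edge, both endpoints lie together in some bag; and for every vertex, the bags containing it form a connected subtree. Here edge (4,2) lies in no bag, so the decomposition is invalid.

No — edge (4,2) lies in no bag.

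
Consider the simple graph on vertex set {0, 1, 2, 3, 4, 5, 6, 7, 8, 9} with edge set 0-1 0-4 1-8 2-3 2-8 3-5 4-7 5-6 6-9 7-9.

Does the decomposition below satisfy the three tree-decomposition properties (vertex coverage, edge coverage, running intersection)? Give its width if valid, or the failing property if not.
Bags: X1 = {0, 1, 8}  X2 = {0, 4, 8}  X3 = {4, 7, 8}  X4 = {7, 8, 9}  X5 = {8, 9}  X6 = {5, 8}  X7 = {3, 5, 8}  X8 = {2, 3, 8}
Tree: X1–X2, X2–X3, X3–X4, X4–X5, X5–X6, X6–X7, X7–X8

A tree decomposition must satisfy three properties: every vertex lies in some bag; for every edge, both endpoints lie together in some bag; and for every vertex, the bags containing it form a connected subtree. Here vertex 6 appears in no bag, so the decomposition is invalid.

No — vertex 6 appears in no bag.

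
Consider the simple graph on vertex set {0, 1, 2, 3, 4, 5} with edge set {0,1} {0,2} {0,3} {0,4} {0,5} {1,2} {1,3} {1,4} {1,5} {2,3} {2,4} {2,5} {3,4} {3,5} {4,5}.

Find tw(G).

A width-5 tree decomposition is:
Bags: B1 = {0, 1, 2, 3, 4, 5}
Tree: (single bag)
With just one bag of size 6, the width is 6 − 1 = 5, so tw(G) ≤ 5. Conversely, {0, 1, 2, 3, 4, 5} is a clique of size 6, and the vertices of any clique must share a bag in every tree decomposition; so some bag has ≥ 6 vertices and tw(G) ≥ 5. Therefore the treewidth is 5.

5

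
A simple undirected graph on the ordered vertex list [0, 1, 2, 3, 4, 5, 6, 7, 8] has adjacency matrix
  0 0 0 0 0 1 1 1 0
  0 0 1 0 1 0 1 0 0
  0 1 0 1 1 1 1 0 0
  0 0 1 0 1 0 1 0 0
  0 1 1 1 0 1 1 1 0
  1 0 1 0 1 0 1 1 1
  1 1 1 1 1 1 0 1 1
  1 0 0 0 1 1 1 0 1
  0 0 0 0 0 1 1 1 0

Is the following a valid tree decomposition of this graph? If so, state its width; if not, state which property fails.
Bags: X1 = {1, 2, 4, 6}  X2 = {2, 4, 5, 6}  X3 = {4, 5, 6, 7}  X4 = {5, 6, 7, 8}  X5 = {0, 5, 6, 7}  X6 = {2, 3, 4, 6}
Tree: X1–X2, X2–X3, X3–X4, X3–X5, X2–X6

Every vertex of G appears in some bag (union = {0, 1, 2, 3, 4, 5, 6, 7, 8}); every edge is covered by a bag; and for each vertex v the set of bags containing v is connected in the bag tree. The decomposition is therefore valid. The largest bag has 4 vertices, so the width is 3.

Yes; width 3.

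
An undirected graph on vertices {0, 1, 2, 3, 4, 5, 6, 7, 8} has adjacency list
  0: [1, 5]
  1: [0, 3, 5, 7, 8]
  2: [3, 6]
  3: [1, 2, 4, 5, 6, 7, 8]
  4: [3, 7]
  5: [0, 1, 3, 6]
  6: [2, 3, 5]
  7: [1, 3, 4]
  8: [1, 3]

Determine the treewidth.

A width-2 tree decomposition is:
Bags: B1 = {1, 3, 5}  B2 = {1, 3, 7}  B3 = {3, 4, 7}  B4 = {0, 1, 5}  B5 = {1, 3, 8}  B6 = {3, 5, 6}  B7 = {2, 3, 6}
Tree: B1–B2, B2–B3, B1–B4, B1–B5, B1–B6, B6–B7
Each bag holds 3 vertices, so the decomposition has width 2, which upper-bounds the treewidth. For the lower bound, the 3 vertices {0, 1, 5} are pairwise adjacent, and any tree decomposition puts a clique entirely inside one bag — forcing width ≥ 2. Combining the bounds, tw(G) = 2.

2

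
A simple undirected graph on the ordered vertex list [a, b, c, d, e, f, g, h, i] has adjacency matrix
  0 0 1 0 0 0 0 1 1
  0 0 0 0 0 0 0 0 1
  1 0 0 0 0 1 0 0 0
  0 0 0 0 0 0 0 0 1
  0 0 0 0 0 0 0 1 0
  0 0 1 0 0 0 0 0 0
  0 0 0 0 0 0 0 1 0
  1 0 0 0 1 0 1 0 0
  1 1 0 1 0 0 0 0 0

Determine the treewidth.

A width-1 tree decomposition is:
Bags: B1 = {a, i}  B2 = {a, c}  B3 = {a, h}  B4 = {c, f}  B5 = {g, h}  B6 = {b, i}  B7 = {d, i}  B8 = {e, h}
Tree: B1–B2, B1–B3, B2–B4, B3–B5, B1–B6, B1–B7, B5–B8
Each bag holds 2 vertices, so the decomposition has width 1, which upper-bounds the treewidth. Since G has at least one edge (e.g. i–a), it is not an edgeless graph, so tw(G) ≥ 1. Therefore the treewidth is 1.

1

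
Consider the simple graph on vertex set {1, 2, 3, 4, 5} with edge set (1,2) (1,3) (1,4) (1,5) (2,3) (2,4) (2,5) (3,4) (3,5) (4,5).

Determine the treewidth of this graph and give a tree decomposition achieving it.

Treewidth 4.
Bags: B1 = {1, 2, 3, 4, 5}
Tree: (single bag)

A single bag containing all 5 vertices is trivially a valid decomposition of width 4. On the other hand G contains the 5-clique {1, 2, 3, 4, 5}. A clique must lie in a single bag of any decomposition, so no decomposition can have width below 4. Hence tw(G) = 4 exactly.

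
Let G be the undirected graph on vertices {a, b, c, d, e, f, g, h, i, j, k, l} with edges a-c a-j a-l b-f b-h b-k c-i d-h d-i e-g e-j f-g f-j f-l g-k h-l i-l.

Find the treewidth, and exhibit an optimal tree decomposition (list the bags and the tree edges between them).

Each bag holds 4 vertices, so the decomposition has width 3, which upper-bounds the treewidth. For the lower bound: the 4 vertex sets {e,g,k}, {j}, {f}, {a,b,h,l} are disjoint, each induces a connected subgraph, and every pair is joined by at least one edge of G. Contracting each set to a single vertex therefore yields K_{4} as a minor, and since treewidth is minor-monotone, tw(G) ≥ tw(K_{4}) = 3. Hence tw(G) = 3 exactly.

Treewidth 3.
One optimal decomposition is:
Bags: B1 = {e, g, j, k}  B2 = {f, g, j, k}  B3 = {b, f, j, k}  B4 = {a, b, f, j}  B5 = {a, b, f, l}  B6 = {a, b, h, l}  B7 = {a, c, h, l}  B8 = {c, h, i, l}  B9 = {c, d, h, i}
Tree: B1–B2, B2–B3, B3–B4, B4–B5, B5–B6, B6–B7, B7–B8, B8–B9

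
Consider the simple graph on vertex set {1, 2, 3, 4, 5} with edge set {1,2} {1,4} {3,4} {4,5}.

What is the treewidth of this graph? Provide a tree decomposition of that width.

Treewidth 1.
Bags: B1 = {4, 5}  B2 = {1, 4}  B3 = {3, 4}  B4 = {1, 2}
Tree: B1–B2, B2–B3, B2–B4

The largest bag has 2 vertices, giving width 1; this decomposition certifies tw(G) ≤ 1. Any graph with an edge has treewidth ≥ 1, and G has the edge 5–4. Hence tw(G) = 1 exactly.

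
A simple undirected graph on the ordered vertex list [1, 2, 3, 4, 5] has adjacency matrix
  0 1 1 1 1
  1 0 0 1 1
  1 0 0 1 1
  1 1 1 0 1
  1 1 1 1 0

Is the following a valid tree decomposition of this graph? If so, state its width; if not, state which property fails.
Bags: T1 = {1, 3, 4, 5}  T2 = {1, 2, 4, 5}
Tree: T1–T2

Checking the three conditions: (i) the bags cover all of {1, 2, 3, 4, 5}; (ii) for each edge, some bag contains both endpoints; (iii) the bags containing any fixed vertex form a subtree. All hold, so the decomposition is valid with width 4 − 1 = 3.

Yes; width 3.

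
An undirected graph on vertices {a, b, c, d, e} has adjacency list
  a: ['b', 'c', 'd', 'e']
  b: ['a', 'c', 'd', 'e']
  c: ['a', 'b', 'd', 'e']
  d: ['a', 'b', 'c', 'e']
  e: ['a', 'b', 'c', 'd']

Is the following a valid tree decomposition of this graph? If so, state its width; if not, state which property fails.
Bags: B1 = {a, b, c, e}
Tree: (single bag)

A tree decomposition must satisfy three properties: every vertex lies in some bag; for every edge, both endpoints lie together in some bag; and for every vertex, the bags containing it form a connected subtree. Here vertex d appears in no bag, so the decomposition is invalid.

No — vertex d appears in no bag.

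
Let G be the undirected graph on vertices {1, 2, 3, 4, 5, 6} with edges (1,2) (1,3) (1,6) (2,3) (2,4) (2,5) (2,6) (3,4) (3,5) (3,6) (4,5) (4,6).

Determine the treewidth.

A width-3 tree decomposition is:
Bags: B1 = {1, 2, 3, 6}  B2 = {2, 3, 4, 6}  B3 = {2, 3, 4, 5}
Tree: B1–B2, B2–B3
Every bag has size at most 4, so the width is 4 − 1 = 3 and tw(G) ≤ 3. On the other hand G contains the 4-clique {1, 2, 3, 6}. A clique must lie in a single bag of any decomposition, so no decomposition can have width below 3. Combining the bounds, tw(G) = 3.

3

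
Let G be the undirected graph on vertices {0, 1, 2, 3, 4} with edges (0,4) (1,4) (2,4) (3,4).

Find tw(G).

1

A width-1 tree decomposition is:
Bags: B1 = {1, 4}  B2 = {3, 4}  B3 = {2, 4}  B4 = {0, 4}
Tree: B1–B2, B1–B3, B1–B4
Each bag holds 2 vertices, so the decomposition has width 1, which upper-bounds the treewidth. G has an edge, so its treewidth is at least 1. Hence tw(G) = 1 exactly.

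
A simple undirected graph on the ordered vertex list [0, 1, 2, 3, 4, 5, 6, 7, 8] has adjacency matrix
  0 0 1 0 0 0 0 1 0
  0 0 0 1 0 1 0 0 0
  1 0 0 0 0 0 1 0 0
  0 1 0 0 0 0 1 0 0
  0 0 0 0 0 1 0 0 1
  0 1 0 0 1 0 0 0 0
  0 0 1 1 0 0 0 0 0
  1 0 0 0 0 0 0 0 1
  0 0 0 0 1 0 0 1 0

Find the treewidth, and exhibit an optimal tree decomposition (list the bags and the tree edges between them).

Treewidth 2.
Bags: B1 = {4, 5, 8}  B2 = {5, 7, 8}  B3 = {0, 5, 7}  B4 = {0, 2, 5}  B5 = {2, 5, 6}  B6 = {3, 5, 6}  B7 = {1, 3, 5}
Tree: B1–B2, B2–B3, B3–B4, B4–B5, B5–B6, B6–B7

Each bag holds 3 vertices, so the decomposition has width 2, which upper-bounds the treewidth. For the lower bound, G contains the cycle 5–4–8–7–0–2–6–3–1–5, so G is not a forest; only forests have treewidth ≤ 1, hence tw(G) ≥ 2. Combining the bounds, tw(G) = 2.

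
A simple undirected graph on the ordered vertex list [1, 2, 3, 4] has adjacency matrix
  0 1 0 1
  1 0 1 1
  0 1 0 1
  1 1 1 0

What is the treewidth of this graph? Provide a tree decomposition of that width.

Treewidth 2.
Bags: B1 = {1, 2, 4}  B2 = {2, 3, 4}
Tree: B1–B2

The largest bag has 3 vertices, giving width 2; this decomposition certifies tw(G) ≤ 2. Conversely, {1, 2, 4} is a clique of size 3, and the vertices of any clique must share a bag in every tree decomposition; so some bag has ≥ 3 vertices and tw(G) ≥ 2. Hence tw(G) = 2 exactly.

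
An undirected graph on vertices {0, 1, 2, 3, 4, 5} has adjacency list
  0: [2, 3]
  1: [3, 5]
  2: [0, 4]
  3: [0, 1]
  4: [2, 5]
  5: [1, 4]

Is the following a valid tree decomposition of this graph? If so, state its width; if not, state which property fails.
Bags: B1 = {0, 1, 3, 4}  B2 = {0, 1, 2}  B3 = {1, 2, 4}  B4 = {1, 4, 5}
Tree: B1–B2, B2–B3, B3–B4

No — bags containing vertex 4 are not connected in the tree.

A tree decomposition must satisfy three properties: every vertex lies in some bag; for every edge, both endpoints lie together in some bag; and for every vertex, the bags containing it form a connected subtree. Here bags containing vertex 4 are not connected in the tree, so the decomposition is invalid.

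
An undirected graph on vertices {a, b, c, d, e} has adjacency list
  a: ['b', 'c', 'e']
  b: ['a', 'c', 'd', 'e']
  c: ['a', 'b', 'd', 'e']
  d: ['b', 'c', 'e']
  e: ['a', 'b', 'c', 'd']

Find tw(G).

A width-3 tree decomposition is:
Bags: B1 = {b, c, d, e}  B2 = {a, b, c, e}
Tree: B1–B2
The largest bag has 4 vertices, giving width 3; this decomposition certifies tw(G) ≤ 3. For the lower bound, the 4 vertices {b, c, d, e} are pairwise adjacent, and any tree decomposition puts a clique entirely inside one bag — forcing width ≥ 3. Combining the bounds, tw(G) = 3.

3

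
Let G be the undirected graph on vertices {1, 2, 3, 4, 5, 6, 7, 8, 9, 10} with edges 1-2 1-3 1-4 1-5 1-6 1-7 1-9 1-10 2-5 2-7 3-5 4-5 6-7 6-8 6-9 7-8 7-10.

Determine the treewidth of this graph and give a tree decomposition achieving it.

Treewidth 2.
One optimal decomposition is:
Bags: B1 = {1, 6, 7}  B2 = {1, 7, 10}  B3 = {1, 6, 9}  B4 = {1, 2, 7}  B5 = {1, 2, 5}  B6 = {1, 3, 5}  B7 = {6, 7, 8}  B8 = {1, 4, 5}
Tree: B1–B2, B1–B3, B2–B4, B4–B5, B5–B6, B1–B7, B6–B8

Every bag has size at most 3, so the width is 3 − 1 = 2 and tw(G) ≤ 2. Conversely, {6, 7, 8} is a clique of size 3, and the vertices of any clique must share a bag in every tree decomposition; so some bag has ≥ 3 vertices and tw(G) ≥ 2. Combining the bounds, tw(G) = 2.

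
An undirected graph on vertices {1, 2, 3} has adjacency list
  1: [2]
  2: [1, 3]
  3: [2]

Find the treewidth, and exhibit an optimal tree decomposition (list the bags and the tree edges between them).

Treewidth 1.
One optimal decomposition is:
Bags: B1 = {1, 2}  B2 = {2, 3}
Tree: B1–B2

Each bag holds 2 vertices, so the decomposition has width 1, which upper-bounds the treewidth. Since G has at least one edge (e.g. 2–1), it is not an edgeless graph, so tw(G) ≥ 1. Hence tw(G) = 1 exactly.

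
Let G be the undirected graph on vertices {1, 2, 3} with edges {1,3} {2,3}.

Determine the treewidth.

1

A width-1 tree decomposition is:
Bags: B1 = {1, 3}  B2 = {2, 3}
Tree: B1–B2
Each bag holds 2 vertices, so the decomposition has width 1, which upper-bounds the treewidth. Since G has at least one edge (e.g. 1–3), it is not an edgeless graph, so tw(G) ≥ 1. Therefore the treewidth is 1.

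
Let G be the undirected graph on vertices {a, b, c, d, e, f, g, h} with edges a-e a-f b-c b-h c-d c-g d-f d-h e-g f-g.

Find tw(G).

A width-2 tree decomposition is:
Bags: B1 = {b, c, h}  B2 = {c, d, h}  B3 = {c, d, g}  B4 = {d, f, g}  B5 = {e, f, g}  B6 = {a, e, f}
Tree: B1–B2, B2–B3, B3–B4, B4–B5, B5–B6
Every bag has size at most 3, so the width is 3 − 1 = 2 and tw(G) ≤ 2. Since b–h–d–c–b is a cycle in G, G is not acyclic. Forests are exactly the graphs of treewidth ≤ 1, so tw(G) ≥ 2. Combining the bounds, tw(G) = 2.

2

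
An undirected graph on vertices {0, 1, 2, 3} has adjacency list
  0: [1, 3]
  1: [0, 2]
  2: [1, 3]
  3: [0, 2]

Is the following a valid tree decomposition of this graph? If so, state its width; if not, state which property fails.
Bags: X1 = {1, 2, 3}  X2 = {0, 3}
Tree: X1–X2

A tree decomposition must satisfy three properties: every vertex lies in some bag; for every edge, both endpoints lie together in some bag; and for every vertex, the bags containing it form a connected subtree. Here edge (1,0) lies in no bag, so the decomposition is invalid.

No — edge (1,0) lies in no bag.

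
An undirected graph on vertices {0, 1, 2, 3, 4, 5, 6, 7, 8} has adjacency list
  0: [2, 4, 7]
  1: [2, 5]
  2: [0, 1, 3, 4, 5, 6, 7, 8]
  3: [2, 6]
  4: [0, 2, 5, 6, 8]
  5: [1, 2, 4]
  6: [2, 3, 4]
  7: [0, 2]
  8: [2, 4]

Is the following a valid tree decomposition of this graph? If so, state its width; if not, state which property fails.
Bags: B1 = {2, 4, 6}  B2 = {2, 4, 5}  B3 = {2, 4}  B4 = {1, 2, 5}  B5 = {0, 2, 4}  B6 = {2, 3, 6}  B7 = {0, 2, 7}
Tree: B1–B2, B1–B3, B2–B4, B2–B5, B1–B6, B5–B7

A tree decomposition must satisfy three properties: every vertex lies in some bag; for every edge, both endpoints lie together in some bag; and for every vertex, the bags containing it form a connected subtree. Here vertex 8 appears in no bag, so the decomposition is invalid.

No — vertex 8 appears in no bag.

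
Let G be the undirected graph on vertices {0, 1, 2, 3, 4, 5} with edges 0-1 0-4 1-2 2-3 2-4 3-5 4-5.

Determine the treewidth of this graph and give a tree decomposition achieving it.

Treewidth 2.
One such decomposition:
Bags: B1 = {0, 1, 4}  B2 = {1, 2, 4}  B3 = {2, 4, 5}  B4 = {2, 3, 5}
Tree: B1–B2, B2–B3, B3–B4

The largest bag has 3 vertices, giving width 2; this decomposition certifies tw(G) ≤ 2. Since 0–1–2–4–0 is a cycle in G, G is not acyclic. Forests are exactly the graphs of treewidth ≤ 1, so tw(G) ≥ 2. Therefore the treewidth is 2.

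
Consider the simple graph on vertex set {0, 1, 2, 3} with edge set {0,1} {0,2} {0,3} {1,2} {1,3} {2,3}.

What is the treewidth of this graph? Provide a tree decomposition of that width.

Treewidth 3.
Bags: B1 = {0, 1, 2, 3}
Tree: (single bag)

A single bag containing all 4 vertices is trivially a valid decomposition of width 3. For the lower bound, the 4 vertices {0, 1, 2, 3} are pairwise adjacent, and any tree decomposition puts a clique entirely inside one bag — forcing width ≥ 3. Hence tw(G) = 3 exactly.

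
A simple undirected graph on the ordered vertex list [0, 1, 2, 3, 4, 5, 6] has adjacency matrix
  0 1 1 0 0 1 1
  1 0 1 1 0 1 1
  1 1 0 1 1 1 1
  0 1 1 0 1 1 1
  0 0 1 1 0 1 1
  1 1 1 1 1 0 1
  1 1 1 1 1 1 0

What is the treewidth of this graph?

A width-4 tree decomposition is:
Bags: B1 = {1, 2, 3, 5, 6}  B2 = {2, 3, 4, 5, 6}  B3 = {0, 1, 2, 5, 6}
Tree: B1–B2, B1–B3
Every bag has size at most 5, so the width is 5 − 1 = 4 and tw(G) ≤ 4. Conversely, {0, 1, 2, 5, 6} is a clique of size 5, and the vertices of any clique must share a bag in every tree decomposition; so some bag has ≥ 5 vertices and tw(G) ≥ 4. Hence tw(G) = 4 exactly.

4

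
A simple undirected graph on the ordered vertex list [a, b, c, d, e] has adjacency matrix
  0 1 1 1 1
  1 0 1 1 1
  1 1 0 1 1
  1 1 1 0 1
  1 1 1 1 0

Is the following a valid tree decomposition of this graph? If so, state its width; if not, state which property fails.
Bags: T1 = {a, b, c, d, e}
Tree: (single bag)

Yes; width 4.

Checking the three conditions: (i) the bags cover all of {a, b, c, d, e}; (ii) for each edge, some bag contains both endpoints; (iii) the bags containing any fixed vertex form a subtree. All hold, so the decomposition is valid with width 5 − 1 = 4.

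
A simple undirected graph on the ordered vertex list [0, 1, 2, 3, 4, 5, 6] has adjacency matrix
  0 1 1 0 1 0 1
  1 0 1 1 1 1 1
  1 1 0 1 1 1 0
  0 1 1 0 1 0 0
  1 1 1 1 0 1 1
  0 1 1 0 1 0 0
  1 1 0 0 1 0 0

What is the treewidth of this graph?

A width-3 tree decomposition is:
Bags: B1 = {0, 1, 2, 4}  B2 = {1, 2, 3, 4}  B3 = {0, 1, 4, 6}  B4 = {1, 2, 4, 5}
Tree: B1–B2, B1–B3, B1–B4
Each bag holds 4 vertices, so the decomposition has width 3, which upper-bounds the treewidth. Conversely, {0, 1, 2, 4} is a clique of size 4, and the vertices of any clique must share a bag in every tree decomposition; so some bag has ≥ 4 vertices and tw(G) ≥ 3. Therefore the treewidth is 3.

3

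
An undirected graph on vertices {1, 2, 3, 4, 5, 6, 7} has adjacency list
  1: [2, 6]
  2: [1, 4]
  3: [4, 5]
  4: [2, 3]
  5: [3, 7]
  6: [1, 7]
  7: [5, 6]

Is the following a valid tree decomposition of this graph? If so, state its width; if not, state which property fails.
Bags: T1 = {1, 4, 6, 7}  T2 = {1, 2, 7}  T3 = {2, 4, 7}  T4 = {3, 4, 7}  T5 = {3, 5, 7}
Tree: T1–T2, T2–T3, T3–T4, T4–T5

A tree decomposition must satisfy three properties: every vertex lies in some bag; for every edge, both endpoints lie together in some bag; and for every vertex, the bags containing it form a connected subtree. Here bags containing vertex 4 are not connected in the tree, so the decomposition is invalid.

No — bags containing vertex 4 are not connected in the tree.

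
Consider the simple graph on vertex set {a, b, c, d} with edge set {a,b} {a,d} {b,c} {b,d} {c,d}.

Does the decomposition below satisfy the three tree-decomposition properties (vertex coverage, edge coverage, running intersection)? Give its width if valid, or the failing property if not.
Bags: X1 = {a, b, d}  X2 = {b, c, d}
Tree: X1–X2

Yes; width 2.

Every vertex of G appears in some bag (union = {a, b, c, d}); every edge is covered by a bag; and for each vertex v the set of bags containing v is connected in the bag tree. The decomposition is therefore valid. The largest bag has 3 vertices, so the width is 2.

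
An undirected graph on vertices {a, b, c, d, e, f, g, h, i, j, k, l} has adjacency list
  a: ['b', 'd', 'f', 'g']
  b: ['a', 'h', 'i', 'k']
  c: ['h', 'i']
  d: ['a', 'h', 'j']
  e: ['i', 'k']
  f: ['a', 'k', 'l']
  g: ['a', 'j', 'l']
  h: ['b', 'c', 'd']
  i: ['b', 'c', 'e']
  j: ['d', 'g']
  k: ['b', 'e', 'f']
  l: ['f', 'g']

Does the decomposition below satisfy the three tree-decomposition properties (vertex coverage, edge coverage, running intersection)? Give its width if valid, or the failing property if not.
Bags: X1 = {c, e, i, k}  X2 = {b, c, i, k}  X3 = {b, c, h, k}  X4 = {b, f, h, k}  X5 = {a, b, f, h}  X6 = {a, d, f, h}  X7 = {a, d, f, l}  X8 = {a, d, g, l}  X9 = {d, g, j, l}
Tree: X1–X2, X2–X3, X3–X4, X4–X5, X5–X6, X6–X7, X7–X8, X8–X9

Checking the three conditions: (i) the bags cover all of {a, b, c, d, e, f, g, h, i, j, k, l}; (ii) for each edge, some bag contains both endpoints; (iii) the bags containing any fixed vertex form a subtree. All hold, so the decomposition is valid with width 4 − 1 = 3.

Yes; width 3.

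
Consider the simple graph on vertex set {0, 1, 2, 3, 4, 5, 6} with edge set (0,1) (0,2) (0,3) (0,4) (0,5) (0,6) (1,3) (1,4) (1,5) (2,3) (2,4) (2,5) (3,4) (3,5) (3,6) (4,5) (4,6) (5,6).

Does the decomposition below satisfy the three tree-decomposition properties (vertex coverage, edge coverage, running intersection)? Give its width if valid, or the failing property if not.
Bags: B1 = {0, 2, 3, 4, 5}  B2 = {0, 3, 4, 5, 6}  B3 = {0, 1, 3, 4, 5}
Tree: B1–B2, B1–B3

Checking the three conditions: (i) the bags cover all of {0, 1, 2, 3, 4, 5, 6}; (ii) for each edge, some bag contains both endpoints; (iii) the bags containing any fixed vertex form a subtree. All hold, so the decomposition is valid with width 5 − 1 = 4.

Yes; width 4.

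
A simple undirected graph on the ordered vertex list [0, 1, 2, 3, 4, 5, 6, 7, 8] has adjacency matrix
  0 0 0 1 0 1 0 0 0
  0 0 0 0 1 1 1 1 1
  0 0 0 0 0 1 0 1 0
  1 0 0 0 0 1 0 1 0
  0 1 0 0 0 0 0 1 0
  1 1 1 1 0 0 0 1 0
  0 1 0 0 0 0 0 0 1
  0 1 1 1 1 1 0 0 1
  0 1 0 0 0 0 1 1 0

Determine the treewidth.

2

A width-2 tree decomposition is:
Bags: B1 = {1, 5, 7}  B2 = {2, 5, 7}  B3 = {3, 5, 7}  B4 = {1, 7, 8}  B5 = {1, 4, 7}  B6 = {1, 6, 8}  B7 = {0, 3, 5}
Tree: B1–B2, B2–B3, B1–B4, B4–B5, B4–B6, B3–B7
Each bag holds 3 vertices, so the decomposition has width 2, which upper-bounds the treewidth. On the other hand G contains the 3-clique {0, 3, 5}. A clique must lie in a single bag of any decomposition, so no decomposition can have width below 2. Combining the bounds, tw(G) = 2.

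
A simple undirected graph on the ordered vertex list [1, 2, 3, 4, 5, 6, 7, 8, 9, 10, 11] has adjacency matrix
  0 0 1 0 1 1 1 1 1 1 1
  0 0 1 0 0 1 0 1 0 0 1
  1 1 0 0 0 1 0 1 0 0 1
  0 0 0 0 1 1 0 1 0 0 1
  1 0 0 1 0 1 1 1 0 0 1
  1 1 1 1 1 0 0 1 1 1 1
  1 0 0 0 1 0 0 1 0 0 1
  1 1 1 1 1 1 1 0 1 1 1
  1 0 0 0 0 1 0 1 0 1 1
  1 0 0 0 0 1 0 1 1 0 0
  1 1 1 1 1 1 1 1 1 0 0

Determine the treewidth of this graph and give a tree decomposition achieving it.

Treewidth 4.
Bags: B1 = {1, 3, 6, 8, 11}  B2 = {1, 5, 6, 8, 11}  B3 = {1, 5, 7, 8, 11}  B4 = {4, 5, 6, 8, 11}  B5 = {2, 3, 6, 8, 11}  B6 = {1, 6, 8, 9, 11}  B7 = {1, 6, 8, 9, 10}
Tree: B1–B2, B2–B3, B2–B4, B1–B5, B2–B6, B6–B7

Every bag has size at most 5, so the width is 5 − 1 = 4 and tw(G) ≤ 4. Conversely, {1, 6, 8, 9, 10} is a clique of size 5, and the vertices of any clique must share a bag in every tree decomposition; so some bag has ≥ 5 vertices and tw(G) ≥ 4. The upper and lower bounds meet at 4, so that is the treewidth.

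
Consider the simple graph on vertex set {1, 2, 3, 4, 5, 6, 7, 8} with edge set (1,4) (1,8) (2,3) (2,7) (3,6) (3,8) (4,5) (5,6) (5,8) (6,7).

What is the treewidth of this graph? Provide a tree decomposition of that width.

Treewidth 2.
One such decomposition:
Bags: B1 = {2, 3, 7}  B2 = {3, 6, 7}  B3 = {3, 6, 8}  B4 = {5, 6, 8}  B5 = {1, 5, 8}  B6 = {1, 4, 5}
Tree: B1–B2, B2–B3, B3–B4, B4–B5, B5–B6

The largest bag has 3 vertices, giving width 2; this decomposition certifies tw(G) ≤ 2. For the lower bound, G contains the cycle 2–7–6–3–2, so G is not a forest; only forests have treewidth ≤ 1, hence tw(G) ≥ 2. Hence tw(G) = 2 exactly.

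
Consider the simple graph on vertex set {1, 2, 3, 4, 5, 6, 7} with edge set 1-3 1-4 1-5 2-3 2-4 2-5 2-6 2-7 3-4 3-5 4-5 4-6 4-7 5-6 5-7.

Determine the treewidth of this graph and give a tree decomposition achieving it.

Treewidth 3.
One such decomposition:
Bags: B1 = {2, 4, 5, 6}  B2 = {2, 3, 4, 5}  B3 = {1, 3, 4, 5}  B4 = {2, 4, 5, 7}
Tree: B1–B2, B2–B3, B2–B4

The largest bag has 4 vertices, giving width 3; this decomposition certifies tw(G) ≤ 3. For the lower bound, the 4 vertices {1, 3, 4, 5} are pairwise adjacent, and any tree decomposition puts a clique entirely inside one bag — forcing width ≥ 3. Therefore the treewidth is 3.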